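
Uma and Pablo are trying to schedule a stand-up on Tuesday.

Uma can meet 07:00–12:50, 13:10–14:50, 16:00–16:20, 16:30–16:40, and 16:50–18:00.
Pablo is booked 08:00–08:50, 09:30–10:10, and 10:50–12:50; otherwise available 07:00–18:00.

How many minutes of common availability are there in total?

Pablo free within 07:00–18:00: 07:00–08:00, 08:50–09:30, 10:10–10:50, 12:50–18:00.
Uma ∩ Pablo: 07:00–08:00, 08:50–09:30, 10:10–10:50, 13:10–14:50, 16:00–16:20, 16:30–16:40, 16:50–18:00.
Total common minutes: 60 + 40 + 40 + 100 + 20 + 10 + 70 = 340.

340 minutes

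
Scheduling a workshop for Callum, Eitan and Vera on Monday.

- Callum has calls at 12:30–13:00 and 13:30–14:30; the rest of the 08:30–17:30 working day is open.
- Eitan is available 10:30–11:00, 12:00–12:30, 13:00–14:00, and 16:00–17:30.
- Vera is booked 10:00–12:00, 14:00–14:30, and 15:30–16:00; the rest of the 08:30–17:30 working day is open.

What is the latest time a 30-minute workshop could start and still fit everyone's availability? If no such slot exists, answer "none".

17:00

Callum free within 08:30–17:30: 08:30–12:30, 13:00–13:30, 14:30–17:30.
Vera free within 08:30–17:30: 08:30–10:00, 12:00–14:00, 14:30–15:30, 16:00–17:30.
Callum ∩ Eitan: 10:30–11:00, 12:00–12:30, 13:00–13:30, 16:00–17:30.
Callum ∩ Eitan ∩ Vera: 12:00–12:30, 13:00–13:30, 16:00–17:30.
Windows ≥ 30 min: 12:00–12:30, 13:00–13:30, 16:00–17:30.
Latest start in the last window 16:00–17:30 is 17:30 − 30 min = 17:00.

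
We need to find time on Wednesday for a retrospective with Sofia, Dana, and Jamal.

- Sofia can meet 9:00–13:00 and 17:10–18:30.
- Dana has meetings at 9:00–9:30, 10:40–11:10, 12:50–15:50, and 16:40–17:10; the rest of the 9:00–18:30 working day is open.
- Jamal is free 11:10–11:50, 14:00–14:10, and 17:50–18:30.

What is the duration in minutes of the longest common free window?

Dana free within 09:00–18:30: 09:30–10:40, 11:10–12:50, 15:50–16:40, 17:10–18:30.
Sofia ∩ Dana: 09:30–10:40, 11:10–12:50, 17:10–18:30.
Sofia ∩ Dana ∩ Jamal: 11:10–11:50, 17:50–18:30.
Common window lengths: 40, 40 min; longest is 40.

40 minutes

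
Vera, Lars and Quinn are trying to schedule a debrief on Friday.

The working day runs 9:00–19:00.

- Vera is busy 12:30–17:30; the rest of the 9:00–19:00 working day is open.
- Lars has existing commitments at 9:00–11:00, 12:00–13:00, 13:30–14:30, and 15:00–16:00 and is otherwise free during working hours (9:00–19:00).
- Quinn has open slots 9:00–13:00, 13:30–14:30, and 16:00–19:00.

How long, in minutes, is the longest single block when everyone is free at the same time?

Vera free within 09:00–19:00: 09:00–12:30, 17:30–19:00.
Lars free within 09:00–19:00: 11:00–12:00, 13:00–13:30, 14:30–15:00, 16:00–19:00.
Vera ∩ Lars: 11:00–12:00, 17:30–19:00.
Vera ∩ Lars ∩ Quinn: 11:00–12:00, 17:30–19:00.
Common window lengths: 60, 90 min; longest is 90.

90 minutes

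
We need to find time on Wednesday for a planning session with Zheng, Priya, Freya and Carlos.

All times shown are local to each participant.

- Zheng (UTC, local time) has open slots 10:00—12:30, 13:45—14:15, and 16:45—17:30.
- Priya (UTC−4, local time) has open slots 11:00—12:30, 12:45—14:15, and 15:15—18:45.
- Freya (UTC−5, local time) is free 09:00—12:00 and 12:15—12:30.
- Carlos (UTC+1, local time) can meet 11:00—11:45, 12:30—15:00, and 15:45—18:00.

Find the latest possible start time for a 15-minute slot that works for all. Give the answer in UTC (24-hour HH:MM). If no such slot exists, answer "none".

Zheng → UTC: 10:00–12:30, 13:45–14:15, 16:45–17:30.
Priya → UTC: 15:00–16:30, 16:45–18:15, 19:15–22:45.
Freya → UTC: 14:00–17:00, 17:15–17:30.
Carlos → UTC: 10:00–10:45, 11:30–14:00, 14:45–17:00.
Zheng ∩ Priya: 16:45–17:30.
Zheng ∩ Priya ∩ Freya: 16:45–17:00, 17:15–17:30.
Zheng ∩ Priya ∩ Freya ∩ Carlos: 16:45–17:00.
Windows ≥ 15 min: 16:45–17:00.
Latest start in the last window 16:45–17:00 is 17:00 − 15 min = 16:45.

16:45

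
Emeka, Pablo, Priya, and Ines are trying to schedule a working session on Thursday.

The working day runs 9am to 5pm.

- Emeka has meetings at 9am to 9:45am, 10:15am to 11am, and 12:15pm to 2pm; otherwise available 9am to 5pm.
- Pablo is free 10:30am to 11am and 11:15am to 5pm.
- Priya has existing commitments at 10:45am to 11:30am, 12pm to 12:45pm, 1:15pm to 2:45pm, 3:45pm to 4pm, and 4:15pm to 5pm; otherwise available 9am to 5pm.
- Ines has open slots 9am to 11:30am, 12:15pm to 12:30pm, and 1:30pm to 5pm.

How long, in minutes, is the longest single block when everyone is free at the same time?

Emeka free within 09:00–17:00: 09:45–10:15, 11:00–12:15, 14:00–17:00.
Priya free within 09:00–17:00: 09:00–10:45, 11:30–12:00, 12:45–13:15, 14:45–15:45, 16:00–16:15.
Emeka ∩ Pablo: 11:15–12:15, 14:00–17:00.
Emeka ∩ Pablo ∩ Priya: 11:30–12:00, 14:45–15:45, 16:00–16:15.
Emeka ∩ Pablo ∩ Priya ∩ Ines: 14:45–15:45, 16:00–16:15.
Common window lengths: 60, 15 min; longest is 60.

60 minutes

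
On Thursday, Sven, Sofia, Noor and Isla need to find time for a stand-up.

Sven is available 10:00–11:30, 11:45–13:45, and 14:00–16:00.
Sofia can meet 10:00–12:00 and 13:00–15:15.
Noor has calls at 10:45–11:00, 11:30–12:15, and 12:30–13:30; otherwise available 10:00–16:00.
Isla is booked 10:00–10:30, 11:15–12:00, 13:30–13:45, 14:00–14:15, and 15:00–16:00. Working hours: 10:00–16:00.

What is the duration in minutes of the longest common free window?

Noor free within 10:00–16:00: 10:00–10:45, 11:00–11:30, 12:15–12:30, 13:30–16:00.
Isla free within 10:00–16:00: 10:30–11:15, 12:00–13:30, 13:45–14:00, 14:15–15:00.
Sven ∩ Sofia: 10:00–11:30, 11:45–12:00, 13:00–13:45, 14:00–15:15.
Sven ∩ Sofia ∩ Noor: 10:00–10:45, 11:00–11:30, 13:30–13:45, 14:00–15:15.
Sven ∩ Sofia ∩ Noor ∩ Isla: 10:30–10:45, 11:00–11:15, 14:15–15:00.
Common window lengths: 15, 15, 45 min; longest is 45.

45 minutes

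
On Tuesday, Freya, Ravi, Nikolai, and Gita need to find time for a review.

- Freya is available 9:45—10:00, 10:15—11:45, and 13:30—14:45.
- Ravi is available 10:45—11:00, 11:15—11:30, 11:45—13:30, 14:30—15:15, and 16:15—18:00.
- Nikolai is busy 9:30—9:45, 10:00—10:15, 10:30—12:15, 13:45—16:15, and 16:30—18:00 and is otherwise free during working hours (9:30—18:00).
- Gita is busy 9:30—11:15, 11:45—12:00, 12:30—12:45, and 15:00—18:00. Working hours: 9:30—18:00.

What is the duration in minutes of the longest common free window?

0 minutes

Nikolai free within 09:30–18:00: 09:45–10:00, 10:15–10:30, 12:15–13:45, 16:15–16:30.
Gita free within 09:30–18:00: 11:15–11:45, 12:00–12:30, 12:45–15:00.
Freya ∩ Ravi: 10:45–11:00, 11:15–11:30, 14:30–14:45.
Freya ∩ Ravi ∩ Nikolai: (none).
Freya ∩ Ravi ∩ Nikolai ∩ Gita: (none).
No common window.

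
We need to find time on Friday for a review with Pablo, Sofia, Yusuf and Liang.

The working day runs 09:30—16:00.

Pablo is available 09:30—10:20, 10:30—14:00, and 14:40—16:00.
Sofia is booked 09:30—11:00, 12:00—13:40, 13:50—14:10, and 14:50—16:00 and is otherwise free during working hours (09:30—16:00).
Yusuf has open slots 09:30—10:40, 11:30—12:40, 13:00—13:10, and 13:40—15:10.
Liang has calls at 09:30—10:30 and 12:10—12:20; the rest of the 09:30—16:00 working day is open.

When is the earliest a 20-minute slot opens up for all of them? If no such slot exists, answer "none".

11:30

Sofia free within 09:30–16:00: 11:00–12:00, 13:40–13:50, 14:10–14:50.
Liang free within 09:30–16:00: 10:30–12:10, 12:20–16:00.
Pablo ∩ Sofia: 11:00–12:00, 13:40–13:50, 14:40–14:50.
Pablo ∩ Sofia ∩ Yusuf: 11:30–12:00, 13:40–13:50, 14:40–14:50.
Pablo ∩ Sofia ∩ Yusuf ∩ Liang: 11:30–12:00, 13:40–13:50, 14:40–14:50.
Windows ≥ 20 min: 11:30–12:00.
Earliest such window starts at 11:30.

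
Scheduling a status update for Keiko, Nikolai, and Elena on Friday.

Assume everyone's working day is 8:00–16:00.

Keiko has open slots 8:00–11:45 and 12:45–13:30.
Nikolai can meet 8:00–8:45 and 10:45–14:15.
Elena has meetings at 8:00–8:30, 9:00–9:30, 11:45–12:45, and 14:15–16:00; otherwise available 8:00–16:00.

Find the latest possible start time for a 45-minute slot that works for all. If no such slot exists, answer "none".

Elena free within 08:00–16:00: 08:30–09:00, 09:30–11:45, 12:45–14:15.
Keiko ∩ Nikolai: 08:00–08:45, 10:45–11:45, 12:45–13:30.
Keiko ∩ Nikolai ∩ Elena: 08:30–08:45, 10:45–11:45, 12:45–13:30.
Windows ≥ 45 min: 10:45–11:45, 12:45–13:30.
Latest start in the last window 12:45–13:30 is 13:30 − 45 min = 12:45.

12:45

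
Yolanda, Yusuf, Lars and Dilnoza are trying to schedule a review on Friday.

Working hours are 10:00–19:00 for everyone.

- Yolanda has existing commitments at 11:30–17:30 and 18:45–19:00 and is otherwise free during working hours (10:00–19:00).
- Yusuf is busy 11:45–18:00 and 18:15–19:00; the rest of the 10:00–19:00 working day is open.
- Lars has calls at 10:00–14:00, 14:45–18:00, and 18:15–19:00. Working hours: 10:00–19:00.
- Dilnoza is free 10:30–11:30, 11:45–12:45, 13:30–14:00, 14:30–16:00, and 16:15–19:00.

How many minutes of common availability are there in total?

15 minutes

Yolanda free within 10:00–19:00: 10:00–11:30, 17:30–18:45.
Yusuf free within 10:00–19:00: 10:00–11:45, 18:00–18:15.
Lars free within 10:00–19:00: 14:00–14:45, 18:00–18:15.
Yolanda ∩ Yusuf: 10:00–11:30, 18:00–18:15.
Yolanda ∩ Yusuf ∩ Lars: 18:00–18:15.
Yolanda ∩ Yusuf ∩ Lars ∩ Dilnoza: 18:00–18:15.
Total common minutes: 15.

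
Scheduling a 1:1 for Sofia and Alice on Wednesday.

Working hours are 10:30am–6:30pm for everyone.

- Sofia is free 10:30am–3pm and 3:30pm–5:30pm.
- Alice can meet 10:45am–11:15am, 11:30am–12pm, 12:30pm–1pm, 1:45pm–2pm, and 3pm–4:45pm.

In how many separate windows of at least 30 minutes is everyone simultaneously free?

Sofia ∩ Alice: 10:45–11:15, 11:30–12:00, 12:30–13:00, 13:45–14:00, 15:30–16:45.
Windows ≥ 30 min: 10:45–11:15, 11:30–12:00, 12:30–13:00, 15:30–16:45.
That's 4 windows.

4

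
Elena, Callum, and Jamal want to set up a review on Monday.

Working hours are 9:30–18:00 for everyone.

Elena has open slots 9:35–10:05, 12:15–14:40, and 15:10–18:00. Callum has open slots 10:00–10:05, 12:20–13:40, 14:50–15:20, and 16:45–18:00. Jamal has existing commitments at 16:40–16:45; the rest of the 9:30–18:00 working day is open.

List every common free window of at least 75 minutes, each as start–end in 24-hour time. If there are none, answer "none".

Jamal free within 09:30–18:00: 09:30–16:40, 16:45–18:00.
Elena ∩ Callum: 10:00–10:05, 12:20–13:40, 15:10–15:20, 16:45–18:00.
Elena ∩ Callum ∩ Jamal: 10:00–10:05, 12:20–13:40, 15:10–15:20, 16:45–18:00.
Windows ≥ 75 min: 12:20–13:40, 16:45–18:00.

12:20–13:40, 16:45–18:00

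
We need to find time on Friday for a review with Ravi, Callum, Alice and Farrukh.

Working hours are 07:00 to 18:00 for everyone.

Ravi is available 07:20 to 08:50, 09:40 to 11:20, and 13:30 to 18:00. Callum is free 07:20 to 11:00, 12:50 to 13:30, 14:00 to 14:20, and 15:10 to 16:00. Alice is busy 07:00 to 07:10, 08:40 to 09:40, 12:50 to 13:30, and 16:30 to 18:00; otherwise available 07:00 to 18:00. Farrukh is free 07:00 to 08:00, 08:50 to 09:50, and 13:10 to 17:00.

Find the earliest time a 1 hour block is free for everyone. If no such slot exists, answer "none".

Alice free within 07:00–18:00: 07:10–08:40, 09:40–12:50, 13:30–16:30.
Ravi ∩ Callum: 07:20–08:50, 09:40–11:00, 14:00–14:20, 15:10–16:00.
Ravi ∩ Callum ∩ Alice: 07:20–08:40, 09:40–11:00, 14:00–14:20, 15:10–16:00.
Ravi ∩ Callum ∩ Alice ∩ Farrukh: 07:20–08:00, 09:40–09:50, 14:00–14:20, 15:10–16:00.
Windows ≥ 60 min: (none).

none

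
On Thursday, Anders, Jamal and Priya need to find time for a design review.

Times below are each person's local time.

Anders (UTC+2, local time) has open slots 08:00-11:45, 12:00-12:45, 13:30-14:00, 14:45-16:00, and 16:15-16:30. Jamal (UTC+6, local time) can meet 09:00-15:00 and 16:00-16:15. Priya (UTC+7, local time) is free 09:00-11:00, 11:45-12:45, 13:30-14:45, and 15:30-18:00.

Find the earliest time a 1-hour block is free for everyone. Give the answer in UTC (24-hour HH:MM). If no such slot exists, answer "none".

Anders → UTC: 06:00–09:45, 10:00–10:45, 11:30–12:00, 12:45–14:00, 14:15–14:30.
Jamal → UTC: 03:00–09:00, 10:00–10:15.
Priya → UTC: 02:00–04:00, 04:45–05:45, 06:30–07:45, 08:30–11:00.
Anders ∩ Jamal: 06:00–09:00, 10:00–10:15.
Anders ∩ Jamal ∩ Priya: 06:30–07:45, 08:30–09:00, 10:00–10:15.
Windows ≥ 60 min: 06:30–07:45.
Earliest such window starts at 06:30.

06:30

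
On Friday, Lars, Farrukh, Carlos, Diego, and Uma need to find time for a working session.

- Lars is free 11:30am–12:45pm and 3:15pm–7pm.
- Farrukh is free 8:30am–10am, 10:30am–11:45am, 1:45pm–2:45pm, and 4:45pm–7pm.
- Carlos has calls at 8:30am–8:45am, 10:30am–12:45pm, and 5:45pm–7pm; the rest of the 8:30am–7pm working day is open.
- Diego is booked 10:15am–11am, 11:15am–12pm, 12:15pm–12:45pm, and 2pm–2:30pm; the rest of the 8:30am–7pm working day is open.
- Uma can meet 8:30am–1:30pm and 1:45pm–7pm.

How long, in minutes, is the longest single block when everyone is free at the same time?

60 minutes

Carlos free within 08:30–19:00: 08:45–10:30, 12:45–17:45.
Diego free within 08:30–19:00: 08:30–10:15, 11:00–11:15, 12:00–12:15, 12:45–14:00, 14:30–19:00.
Lars ∩ Farrukh: 11:30–11:45, 16:45–19:00.
Lars ∩ Farrukh ∩ Carlos: 16:45–17:45.
Lars ∩ Farrukh ∩ Carlos ∩ Diego: 16:45–17:45.
Lars ∩ Farrukh ∩ Carlos ∩ Diego ∩ Uma: 16:45–17:45.
Single common window of 60 minutes.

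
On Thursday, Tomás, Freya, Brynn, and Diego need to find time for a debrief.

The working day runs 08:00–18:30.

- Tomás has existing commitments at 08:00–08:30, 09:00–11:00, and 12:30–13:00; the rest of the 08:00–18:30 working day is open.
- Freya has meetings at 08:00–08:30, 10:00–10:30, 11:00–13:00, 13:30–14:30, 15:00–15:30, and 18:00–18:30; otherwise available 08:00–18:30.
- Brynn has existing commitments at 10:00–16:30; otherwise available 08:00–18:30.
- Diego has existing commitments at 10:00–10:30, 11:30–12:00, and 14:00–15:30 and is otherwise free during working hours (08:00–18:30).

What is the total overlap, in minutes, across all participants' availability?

120 minutes

Tomás free within 08:00–18:30: 08:30–09:00, 11:00–12:30, 13:00–18:30.
Freya free within 08:00–18:30: 08:30–10:00, 10:30–11:00, 13:00–13:30, 14:30–15:00, 15:30–18:00.
Brynn free within 08:00–18:30: 08:00–10:00, 16:30–18:30.
Diego free within 08:00–18:30: 08:00–10:00, 10:30–11:30, 12:00–14:00, 15:30–18:30.
Tomás ∩ Freya: 08:30–09:00, 13:00–13:30, 14:30–15:00, 15:30–18:00.
Tomás ∩ Freya ∩ Brynn: 08:30–09:00, 16:30–18:00.
Tomás ∩ Freya ∩ Brynn ∩ Diego: 08:30–09:00, 16:30–18:00.
Total common minutes: 30 + 90 = 120.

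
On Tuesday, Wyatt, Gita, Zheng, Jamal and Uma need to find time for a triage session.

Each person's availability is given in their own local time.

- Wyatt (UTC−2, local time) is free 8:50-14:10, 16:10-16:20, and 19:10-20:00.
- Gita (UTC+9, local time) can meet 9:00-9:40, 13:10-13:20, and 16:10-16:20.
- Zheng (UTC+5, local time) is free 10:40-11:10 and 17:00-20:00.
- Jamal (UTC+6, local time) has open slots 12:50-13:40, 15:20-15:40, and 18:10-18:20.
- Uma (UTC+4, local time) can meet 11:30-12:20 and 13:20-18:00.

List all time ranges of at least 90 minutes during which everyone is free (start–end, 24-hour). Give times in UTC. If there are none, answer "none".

none

Wyatt → UTC: 10:50–16:10, 18:10–18:20, 21:10–22:00.
Gita → UTC: 00:00–00:40, 04:10–04:20, 07:10–07:20.
Zheng → UTC: 05:40–06:10, 12:00–15:00.
Jamal → UTC: 06:50–07:40, 09:20–09:40, 12:10–12:20.
Uma → UTC: 07:30–08:20, 09:20–14:00.
Wyatt ∩ Gita: (none).
Wyatt ∩ Gita ∩ Zheng: (none).
Wyatt ∩ Gita ∩ Zheng ∩ Jamal: (none).
Wyatt ∩ Gita ∩ Zheng ∩ Jamal ∩ Uma: (none).
Windows ≥ 90 min: (none).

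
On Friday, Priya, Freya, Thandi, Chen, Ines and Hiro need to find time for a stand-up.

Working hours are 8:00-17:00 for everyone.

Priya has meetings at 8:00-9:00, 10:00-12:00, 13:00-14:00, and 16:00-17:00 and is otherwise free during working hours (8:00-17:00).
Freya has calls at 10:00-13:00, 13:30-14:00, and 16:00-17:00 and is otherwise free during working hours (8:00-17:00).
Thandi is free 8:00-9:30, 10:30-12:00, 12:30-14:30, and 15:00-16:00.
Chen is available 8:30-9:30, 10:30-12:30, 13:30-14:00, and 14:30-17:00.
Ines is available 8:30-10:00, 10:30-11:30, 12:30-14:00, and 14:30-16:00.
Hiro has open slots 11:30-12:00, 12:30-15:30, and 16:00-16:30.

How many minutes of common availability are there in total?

30 minutes

Priya free within 08:00–17:00: 09:00–10:00, 12:00–13:00, 14:00–16:00.
Freya free within 08:00–17:00: 08:00–10:00, 13:00–13:30, 14:00–16:00.
Priya ∩ Freya: 09:00–10:00, 14:00–16:00.
Priya ∩ Freya ∩ Thandi: 09:00–09:30, 14:00–14:30, 15:00–16:00.
Priya ∩ Freya ∩ Thandi ∩ Chen: 09:00–09:30, 15:00–16:00.
Priya ∩ Freya ∩ Thandi ∩ Chen ∩ Ines: 09:00–09:30, 15:00–16:00.
Priya ∩ Freya ∩ Thandi ∩ Chen ∩ Ines ∩ Hiro: 15:00–15:30.
Total common minutes: 30.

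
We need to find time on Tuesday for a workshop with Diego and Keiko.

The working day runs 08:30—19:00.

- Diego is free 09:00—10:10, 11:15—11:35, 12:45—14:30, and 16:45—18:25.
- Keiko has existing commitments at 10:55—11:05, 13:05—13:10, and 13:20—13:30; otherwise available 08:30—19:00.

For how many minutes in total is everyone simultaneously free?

280 minutes

Keiko free within 08:30–19:00: 08:30–10:55, 11:05–13:05, 13:10–13:20, 13:30–19:00.
Diego ∩ Keiko: 09:00–10:10, 11:15–11:35, 12:45–13:05, 13:10–13:20, 13:30–14:30, 16:45–18:25.
Total common minutes: 70 + 20 + 20 + 10 + 60 + 100 = 280.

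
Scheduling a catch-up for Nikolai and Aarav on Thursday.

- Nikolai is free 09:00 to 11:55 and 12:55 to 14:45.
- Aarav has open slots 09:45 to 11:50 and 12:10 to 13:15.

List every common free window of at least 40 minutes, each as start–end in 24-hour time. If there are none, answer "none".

Nikolai ∩ Aarav: 09:45–11:50, 12:55–13:15.
Windows ≥ 40 min: 09:45–11:50.

09:45–11:50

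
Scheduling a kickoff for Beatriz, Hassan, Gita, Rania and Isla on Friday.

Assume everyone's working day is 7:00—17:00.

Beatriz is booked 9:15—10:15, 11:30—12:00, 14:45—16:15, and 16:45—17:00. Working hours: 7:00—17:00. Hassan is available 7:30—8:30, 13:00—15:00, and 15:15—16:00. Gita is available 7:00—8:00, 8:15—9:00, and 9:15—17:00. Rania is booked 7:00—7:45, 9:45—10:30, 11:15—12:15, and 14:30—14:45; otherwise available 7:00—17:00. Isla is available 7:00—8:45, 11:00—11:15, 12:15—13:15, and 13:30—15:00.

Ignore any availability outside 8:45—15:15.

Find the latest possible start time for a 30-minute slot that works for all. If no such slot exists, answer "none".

14:00

Beatriz free within 07:00–17:00: 07:00–09:15, 10:15–11:30, 12:00–14:45, 16:15–16:45.
Rania free within 07:00–17:00: 07:45–09:45, 10:30–11:15, 12:15–14:30, 14:45–17:00.
Beatriz ∩ Hassan: 07:30–08:30, 13:00–14:45.
Beatriz ∩ Hassan ∩ Gita: 07:30–08:00, 08:15–08:30, 13:00–14:45.
Beatriz ∩ Hassan ∩ Gita ∩ Rania: 07:45–08:00, 08:15–08:30, 13:00–14:30.
Beatriz ∩ Hassan ∩ Gita ∩ Rania ∩ Isla: 07:45–08:00, 08:15–08:30, 13:00–13:15, 13:30–14:30.
Restricted to 08:45–15:15: 13:00–13:15, 13:30–14:30.
Windows ≥ 30 min: 13:30–14:30.
Latest start in the last window 13:30–14:30 is 14:30 − 30 min = 14:00.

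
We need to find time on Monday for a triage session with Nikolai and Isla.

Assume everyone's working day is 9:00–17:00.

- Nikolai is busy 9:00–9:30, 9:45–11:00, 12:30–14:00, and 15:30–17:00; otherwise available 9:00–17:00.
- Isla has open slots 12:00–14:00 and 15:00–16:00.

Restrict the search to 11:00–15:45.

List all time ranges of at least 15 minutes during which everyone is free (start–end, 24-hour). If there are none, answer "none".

12:00–12:30, 15:00–15:30

Nikolai free within 09:00–17:00: 09:30–09:45, 11:00–12:30, 14:00–15:30.
Nikolai ∩ Isla: 12:00–12:30, 15:00–15:30.
Restricted to 11:00–15:45: 12:00–12:30, 15:00–15:30.
Windows ≥ 15 min: 12:00–12:30, 15:00–15:30.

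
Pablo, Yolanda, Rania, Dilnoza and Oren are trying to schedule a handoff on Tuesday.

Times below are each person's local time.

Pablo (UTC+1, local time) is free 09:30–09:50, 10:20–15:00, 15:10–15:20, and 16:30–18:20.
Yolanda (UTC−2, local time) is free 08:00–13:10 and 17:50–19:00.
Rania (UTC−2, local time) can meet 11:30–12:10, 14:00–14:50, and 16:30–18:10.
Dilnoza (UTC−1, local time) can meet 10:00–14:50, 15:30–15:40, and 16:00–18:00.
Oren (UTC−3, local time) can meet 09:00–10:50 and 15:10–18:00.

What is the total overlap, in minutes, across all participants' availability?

20 minutes

Pablo → UTC: 08:30–08:50, 09:20–14:00, 14:10–14:20, 15:30–17:20.
Yolanda → UTC: 10:00–15:10, 19:50–21:00.
Rania → UTC: 13:30–14:10, 16:00–16:50, 18:30–20:10.
Dilnoza → UTC: 11:00–15:50, 16:30–16:40, 17:00–19:00.
Oren → UTC: 12:00–13:50, 18:10–21:00.
Pablo ∩ Yolanda: 10:00–14:00, 14:10–14:20.
Pablo ∩ Yolanda ∩ Rania: 13:30–14:00.
Pablo ∩ Yolanda ∩ Rania ∩ Dilnoza: 13:30–14:00.
Pablo ∩ Yolanda ∩ Rania ∩ Dilnoza ∩ Oren: 13:30–13:50.
Total common minutes: 20.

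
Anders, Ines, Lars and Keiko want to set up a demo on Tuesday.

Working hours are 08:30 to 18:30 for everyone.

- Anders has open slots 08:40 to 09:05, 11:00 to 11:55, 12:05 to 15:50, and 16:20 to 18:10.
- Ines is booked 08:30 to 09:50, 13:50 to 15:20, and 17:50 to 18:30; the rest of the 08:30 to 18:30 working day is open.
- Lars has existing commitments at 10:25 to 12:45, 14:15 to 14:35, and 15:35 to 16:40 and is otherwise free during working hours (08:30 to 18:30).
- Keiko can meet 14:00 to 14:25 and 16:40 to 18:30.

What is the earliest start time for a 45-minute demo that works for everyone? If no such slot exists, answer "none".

16:40

Ines free within 08:30–18:30: 09:50–13:50, 15:20–17:50.
Lars free within 08:30–18:30: 08:30–10:25, 12:45–14:15, 14:35–15:35, 16:40–18:30.
Anders ∩ Ines: 11:00–11:55, 12:05–13:50, 15:20–15:50, 16:20–17:50.
Anders ∩ Ines ∩ Lars: 12:45–13:50, 15:20–15:35, 16:40–17:50.
Anders ∩ Ines ∩ Lars ∩ Keiko: 16:40–17:50.
Windows ≥ 45 min: 16:40–17:50.
Earliest such window starts at 16:40.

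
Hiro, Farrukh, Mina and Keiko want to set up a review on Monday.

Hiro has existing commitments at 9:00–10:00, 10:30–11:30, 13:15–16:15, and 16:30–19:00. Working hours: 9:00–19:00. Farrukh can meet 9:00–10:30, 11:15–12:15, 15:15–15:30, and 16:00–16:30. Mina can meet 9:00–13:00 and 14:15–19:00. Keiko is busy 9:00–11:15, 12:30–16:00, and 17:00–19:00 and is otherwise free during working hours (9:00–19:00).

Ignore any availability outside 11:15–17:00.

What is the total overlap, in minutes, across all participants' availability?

Hiro free within 09:00–19:00: 10:00–10:30, 11:30–13:15, 16:15–16:30.
Keiko free within 09:00–19:00: 11:15–12:30, 16:00–17:00.
Hiro ∩ Farrukh: 10:00–10:30, 11:30–12:15, 16:15–16:30.
Hiro ∩ Farrukh ∩ Mina: 10:00–10:30, 11:30–12:15, 16:15–16:30.
Hiro ∩ Farrukh ∩ Mina ∩ Keiko: 11:30–12:15, 16:15–16:30.
Restricted to 11:15–17:00: 11:30–12:15, 16:15–16:30.
Total common minutes: 45 + 15 = 60.

60 minutes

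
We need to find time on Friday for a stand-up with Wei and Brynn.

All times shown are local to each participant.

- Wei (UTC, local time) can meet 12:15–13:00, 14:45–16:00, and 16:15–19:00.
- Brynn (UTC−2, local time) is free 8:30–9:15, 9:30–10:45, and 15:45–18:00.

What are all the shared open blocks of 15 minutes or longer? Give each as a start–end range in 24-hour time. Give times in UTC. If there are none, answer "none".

12:15–12:45, 17:45–19:00

Wei → UTC: 12:15–13:00, 14:45–16:00, 16:15–19:00.
Brynn → UTC: 10:30–11:15, 11:30–12:45, 17:45–20:00.
Wei ∩ Brynn: 12:15–12:45, 17:45–19:00.
Windows ≥ 15 min: 12:15–12:45, 17:45–19:00.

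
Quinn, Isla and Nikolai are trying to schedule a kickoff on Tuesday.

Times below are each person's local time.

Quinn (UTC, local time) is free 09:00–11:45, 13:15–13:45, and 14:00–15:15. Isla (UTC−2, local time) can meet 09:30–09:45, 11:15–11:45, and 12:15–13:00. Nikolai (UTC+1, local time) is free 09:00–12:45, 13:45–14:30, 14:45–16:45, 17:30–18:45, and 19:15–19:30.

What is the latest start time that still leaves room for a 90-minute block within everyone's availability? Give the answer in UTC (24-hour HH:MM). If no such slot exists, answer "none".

none

Quinn → UTC: 09:00–11:45, 13:15–13:45, 14:00–15:15.
Isla → UTC: 11:30–11:45, 13:15–13:45, 14:15–15:00.
Nikolai → UTC: 08:00–11:45, 12:45–13:30, 13:45–15:45, 16:30–17:45, 18:15–18:30.
Quinn ∩ Isla: 11:30–11:45, 13:15–13:45, 14:15–15:00.
Quinn ∩ Isla ∩ Nikolai: 11:30–11:45, 13:15–13:30, 14:15–15:00.
Windows ≥ 90 min: (none).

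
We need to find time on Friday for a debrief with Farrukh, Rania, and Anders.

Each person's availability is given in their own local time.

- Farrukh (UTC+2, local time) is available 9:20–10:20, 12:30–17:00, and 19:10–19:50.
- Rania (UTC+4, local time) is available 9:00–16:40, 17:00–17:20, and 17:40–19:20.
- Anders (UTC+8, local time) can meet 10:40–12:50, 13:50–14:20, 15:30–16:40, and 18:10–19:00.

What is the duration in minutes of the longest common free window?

Farrukh → UTC: 07:20–08:20, 10:30–15:00, 17:10–17:50.
Rania → UTC: 05:00–12:40, 13:00–13:20, 13:40–15:20.
Anders → UTC: 02:40–04:50, 05:50–06:20, 07:30–08:40, 10:10–11:00.
Farrukh ∩ Rania: 07:20–08:20, 10:30–12:40, 13:00–13:20, 13:40–15:00.
Farrukh ∩ Rania ∩ Anders: 07:30–08:20, 10:30–11:00.
Common window lengths: 50, 30 min; longest is 50.

50 minutes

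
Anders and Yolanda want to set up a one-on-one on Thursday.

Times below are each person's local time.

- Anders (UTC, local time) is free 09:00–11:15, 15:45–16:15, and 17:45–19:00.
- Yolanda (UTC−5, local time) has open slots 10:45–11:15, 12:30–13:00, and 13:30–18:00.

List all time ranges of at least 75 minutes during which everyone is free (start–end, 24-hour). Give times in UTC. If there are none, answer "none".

Anders → UTC: 09:00–11:15, 15:45–16:15, 17:45–19:00.
Yolanda → UTC: 15:45–16:15, 17:30–18:00, 18:30–23:00.
Anders ∩ Yolanda: 15:45–16:15, 17:45–18:00, 18:30–19:00.
Windows ≥ 75 min: (none).

none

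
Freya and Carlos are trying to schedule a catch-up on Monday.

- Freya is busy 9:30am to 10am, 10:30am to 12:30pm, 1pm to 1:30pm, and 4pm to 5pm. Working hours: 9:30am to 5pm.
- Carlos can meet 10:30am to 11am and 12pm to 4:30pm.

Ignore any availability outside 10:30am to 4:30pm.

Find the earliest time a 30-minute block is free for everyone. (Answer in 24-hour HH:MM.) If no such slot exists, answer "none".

12:30

Freya free within 09:30–17:00: 10:00–10:30, 12:30–13:00, 13:30–16:00.
Freya ∩ Carlos: 12:30–13:00, 13:30–16:00.
Restricted to 10:30–16:30: 12:30–13:00, 13:30–16:00.
Windows ≥ 30 min: 12:30–13:00, 13:30–16:00.
Earliest such window starts at 12:30.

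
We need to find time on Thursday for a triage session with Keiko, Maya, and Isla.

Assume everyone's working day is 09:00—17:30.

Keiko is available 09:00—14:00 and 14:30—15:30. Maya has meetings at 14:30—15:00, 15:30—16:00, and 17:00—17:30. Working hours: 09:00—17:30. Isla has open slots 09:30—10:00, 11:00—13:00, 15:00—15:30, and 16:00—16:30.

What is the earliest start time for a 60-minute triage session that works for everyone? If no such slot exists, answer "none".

Maya free within 09:00–17:30: 09:00–14:30, 15:00–15:30, 16:00–17:00.
Keiko ∩ Maya: 09:00–14:00, 15:00–15:30.
Keiko ∩ Maya ∩ Isla: 09:30–10:00, 11:00–13:00, 15:00–15:30.
Windows ≥ 60 min: 11:00–13:00.
Earliest such window starts at 11:00.

11:00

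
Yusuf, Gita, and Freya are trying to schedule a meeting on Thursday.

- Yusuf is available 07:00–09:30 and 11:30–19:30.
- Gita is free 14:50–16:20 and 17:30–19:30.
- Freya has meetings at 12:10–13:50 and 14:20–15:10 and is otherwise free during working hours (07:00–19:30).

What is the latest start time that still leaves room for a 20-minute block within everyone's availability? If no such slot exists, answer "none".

19:10

Freya free within 07:00–19:30: 07:00–12:10, 13:50–14:20, 15:10–19:30.
Yusuf ∩ Gita: 14:50–16:20, 17:30–19:30.
Yusuf ∩ Gita ∩ Freya: 15:10–16:20, 17:30–19:30.
Windows ≥ 20 min: 15:10–16:20, 17:30–19:30.
Latest start in the last window 17:30–19:30 is 19:30 − 20 min = 19:10.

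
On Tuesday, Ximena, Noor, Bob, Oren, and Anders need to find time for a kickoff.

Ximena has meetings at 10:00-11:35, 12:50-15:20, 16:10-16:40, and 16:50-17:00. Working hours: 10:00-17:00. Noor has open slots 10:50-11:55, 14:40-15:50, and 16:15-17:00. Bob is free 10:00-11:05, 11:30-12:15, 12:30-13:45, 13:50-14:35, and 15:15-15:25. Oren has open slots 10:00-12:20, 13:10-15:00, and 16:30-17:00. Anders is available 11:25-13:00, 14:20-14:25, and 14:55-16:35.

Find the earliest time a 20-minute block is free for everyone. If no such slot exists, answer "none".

Ximena free within 10:00–17:00: 11:35–12:50, 15:20–16:10, 16:40–16:50.
Ximena ∩ Noor: 11:35–11:55, 15:20–15:50, 16:40–16:50.
Ximena ∩ Noor ∩ Bob: 11:35–11:55, 15:20–15:25.
Ximena ∩ Noor ∩ Bob ∩ Oren: 11:35–11:55.
Ximena ∩ Noor ∩ Bob ∩ Oren ∩ Anders: 11:35–11:55.
Windows ≥ 20 min: 11:35–11:55.
Earliest such window starts at 11:35.

11:35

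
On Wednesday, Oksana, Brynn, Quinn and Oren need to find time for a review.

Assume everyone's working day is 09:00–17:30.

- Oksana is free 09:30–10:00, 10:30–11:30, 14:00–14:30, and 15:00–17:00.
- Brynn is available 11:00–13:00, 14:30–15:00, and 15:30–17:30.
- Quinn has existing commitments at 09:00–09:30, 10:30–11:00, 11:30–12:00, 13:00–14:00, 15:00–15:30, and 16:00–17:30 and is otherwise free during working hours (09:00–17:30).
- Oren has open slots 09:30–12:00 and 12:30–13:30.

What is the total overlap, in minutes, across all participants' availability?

Quinn free within 09:00–17:30: 09:30–10:30, 11:00–11:30, 12:00–13:00, 14:00–15:00, 15:30–16:00.
Oksana ∩ Brynn: 11:00–11:30, 15:30–17:00.
Oksana ∩ Brynn ∩ Quinn: 11:00–11:30, 15:30–16:00.
Oksana ∩ Brynn ∩ Quinn ∩ Oren: 11:00–11:30.
Total common minutes: 30.

30 minutes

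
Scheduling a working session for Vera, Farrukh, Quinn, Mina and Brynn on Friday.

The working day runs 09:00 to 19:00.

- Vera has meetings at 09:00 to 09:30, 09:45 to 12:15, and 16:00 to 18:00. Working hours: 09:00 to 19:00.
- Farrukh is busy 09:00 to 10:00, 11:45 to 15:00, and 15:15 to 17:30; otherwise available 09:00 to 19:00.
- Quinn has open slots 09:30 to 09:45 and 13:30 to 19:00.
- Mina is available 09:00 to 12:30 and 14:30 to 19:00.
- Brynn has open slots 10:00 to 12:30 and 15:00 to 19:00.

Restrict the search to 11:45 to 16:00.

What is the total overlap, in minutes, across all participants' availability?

15 minutes

Vera free within 09:00–19:00: 09:30–09:45, 12:15–16:00, 18:00–19:00.
Farrukh free within 09:00–19:00: 10:00–11:45, 15:00–15:15, 17:30–19:00.
Vera ∩ Farrukh: 15:00–15:15, 18:00–19:00.
Vera ∩ Farrukh ∩ Quinn: 15:00–15:15, 18:00–19:00.
Vera ∩ Farrukh ∩ Quinn ∩ Mina: 15:00–15:15, 18:00–19:00.
Vera ∩ Farrukh ∩ Quinn ∩ Mina ∩ Brynn: 15:00–15:15, 18:00–19:00.
Restricted to 11:45–16:00: 15:00–15:15.
Total common minutes: 15.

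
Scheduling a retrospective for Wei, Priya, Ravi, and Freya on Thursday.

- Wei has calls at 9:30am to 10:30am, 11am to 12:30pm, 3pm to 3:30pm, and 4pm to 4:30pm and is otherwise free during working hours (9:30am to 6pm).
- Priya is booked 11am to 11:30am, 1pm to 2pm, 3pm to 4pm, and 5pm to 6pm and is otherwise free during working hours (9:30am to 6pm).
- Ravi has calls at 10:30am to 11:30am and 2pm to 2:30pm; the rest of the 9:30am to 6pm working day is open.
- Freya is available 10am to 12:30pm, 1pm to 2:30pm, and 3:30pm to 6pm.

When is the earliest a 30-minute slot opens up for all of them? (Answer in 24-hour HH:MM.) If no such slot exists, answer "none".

Wei free within 09:30–18:00: 10:30–11:00, 12:30–15:00, 15:30–16:00, 16:30–18:00.
Priya free within 09:30–18:00: 09:30–11:00, 11:30–13:00, 14:00–15:00, 16:00–17:00.
Ravi free within 09:30–18:00: 09:30–10:30, 11:30–14:00, 14:30–18:00.
Wei ∩ Priya: 10:30–11:00, 12:30–13:00, 14:00–15:00, 16:30–17:00.
Wei ∩ Priya ∩ Ravi: 12:30–13:00, 14:30–15:00, 16:30–17:00.
Wei ∩ Priya ∩ Ravi ∩ Freya: 16:30–17:00.
Windows ≥ 30 min: 16:30–17:00.
Earliest such window starts at 16:30.

16:30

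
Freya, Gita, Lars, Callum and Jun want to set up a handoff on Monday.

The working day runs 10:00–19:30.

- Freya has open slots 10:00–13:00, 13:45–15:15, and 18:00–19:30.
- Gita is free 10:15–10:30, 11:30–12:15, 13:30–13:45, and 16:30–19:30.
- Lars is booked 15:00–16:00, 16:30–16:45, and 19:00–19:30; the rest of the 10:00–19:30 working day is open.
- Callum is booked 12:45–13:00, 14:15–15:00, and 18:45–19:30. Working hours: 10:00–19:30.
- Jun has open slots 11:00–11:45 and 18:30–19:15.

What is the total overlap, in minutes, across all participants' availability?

Lars free within 10:00–19:30: 10:00–15:00, 16:00–16:30, 16:45–19:00.
Callum free within 10:00–19:30: 10:00–12:45, 13:00–14:15, 15:00–18:45.
Freya ∩ Gita: 10:15–10:30, 11:30–12:15, 18:00–19:30.
Freya ∩ Gita ∩ Lars: 10:15–10:30, 11:30–12:15, 18:00–19:00.
Freya ∩ Gita ∩ Lars ∩ Callum: 10:15–10:30, 11:30–12:15, 18:00–18:45.
Freya ∩ Gita ∩ Lars ∩ Callum ∩ Jun: 11:30–11:45, 18:30–18:45.
Total common minutes: 15 + 15 = 30.

30 minutes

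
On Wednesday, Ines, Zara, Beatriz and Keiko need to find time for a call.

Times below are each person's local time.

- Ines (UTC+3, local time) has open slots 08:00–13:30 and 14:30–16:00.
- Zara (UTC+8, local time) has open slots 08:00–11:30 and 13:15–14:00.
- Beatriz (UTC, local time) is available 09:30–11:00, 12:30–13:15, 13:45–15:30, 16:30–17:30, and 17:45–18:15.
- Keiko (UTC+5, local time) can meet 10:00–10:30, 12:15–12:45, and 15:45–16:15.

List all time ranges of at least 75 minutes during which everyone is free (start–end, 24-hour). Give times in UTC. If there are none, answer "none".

Ines → UTC: 05:00–10:30, 11:30–13:00.
Zara → UTC: 00:00–03:30, 05:15–06:00.
Beatriz → UTC: 09:30–11:00, 12:30–13:15, 13:45–15:30, 16:30–17:30, 17:45–18:15.
Keiko → UTC: 05:00–05:30, 07:15–07:45, 10:45–11:15.
Ines ∩ Zara: 05:15–06:00.
Ines ∩ Zara ∩ Beatriz: (none).
Ines ∩ Zara ∩ Beatriz ∩ Keiko: (none).
Windows ≥ 75 min: (none).

none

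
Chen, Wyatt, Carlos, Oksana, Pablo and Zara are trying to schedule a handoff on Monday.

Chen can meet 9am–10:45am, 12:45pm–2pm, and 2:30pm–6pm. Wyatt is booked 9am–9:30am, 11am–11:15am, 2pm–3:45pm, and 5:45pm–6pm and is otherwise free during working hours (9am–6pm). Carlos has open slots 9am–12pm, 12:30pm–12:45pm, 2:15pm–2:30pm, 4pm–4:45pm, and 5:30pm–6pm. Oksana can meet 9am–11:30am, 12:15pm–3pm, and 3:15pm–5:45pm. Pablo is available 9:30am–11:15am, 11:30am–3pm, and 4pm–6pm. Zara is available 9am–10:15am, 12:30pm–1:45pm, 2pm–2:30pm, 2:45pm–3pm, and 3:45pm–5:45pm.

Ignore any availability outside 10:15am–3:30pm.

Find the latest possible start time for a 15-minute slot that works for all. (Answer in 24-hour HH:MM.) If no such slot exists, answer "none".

Wyatt free within 09:00–18:00: 09:30–11:00, 11:15–14:00, 15:45–17:45.
Chen ∩ Wyatt: 09:30–10:45, 12:45–14:00, 15:45–17:45.
Chen ∩ Wyatt ∩ Carlos: 09:30–10:45, 16:00–16:45, 17:30–17:45.
Chen ∩ Wyatt ∩ Carlos ∩ Oksana: 09:30–10:45, 16:00–16:45, 17:30–17:45.
Chen ∩ Wyatt ∩ Carlos ∩ Oksana ∩ Pablo: 09:30–10:45, 16:00–16:45, 17:30–17:45.
Chen ∩ Wyatt ∩ Carlos ∩ Oksana ∩ Pablo ∩ Zara: 09:30–10:15, 16:00–16:45, 17:30–17:45.
Restricted to 10:15–15:30: (none).
Windows ≥ 15 min: (none).

none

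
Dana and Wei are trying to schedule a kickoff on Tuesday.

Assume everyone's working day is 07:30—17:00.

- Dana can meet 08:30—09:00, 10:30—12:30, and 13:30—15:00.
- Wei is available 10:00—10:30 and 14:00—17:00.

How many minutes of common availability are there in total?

60 minutes

Dana ∩ Wei: 14:00–15:00.
Total common minutes: 60.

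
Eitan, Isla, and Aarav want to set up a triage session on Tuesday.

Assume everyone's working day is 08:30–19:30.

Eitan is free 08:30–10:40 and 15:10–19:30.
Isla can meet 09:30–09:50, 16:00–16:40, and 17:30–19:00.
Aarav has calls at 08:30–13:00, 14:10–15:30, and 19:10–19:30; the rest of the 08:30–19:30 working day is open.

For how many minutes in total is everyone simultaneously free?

Aarav free within 08:30–19:30: 13:00–14:10, 15:30–19:10.
Eitan ∩ Isla: 09:30–09:50, 16:00–16:40, 17:30–19:00.
Eitan ∩ Isla ∩ Aarav: 16:00–16:40, 17:30–19:00.
Total common minutes: 40 + 90 = 130.

130 minutes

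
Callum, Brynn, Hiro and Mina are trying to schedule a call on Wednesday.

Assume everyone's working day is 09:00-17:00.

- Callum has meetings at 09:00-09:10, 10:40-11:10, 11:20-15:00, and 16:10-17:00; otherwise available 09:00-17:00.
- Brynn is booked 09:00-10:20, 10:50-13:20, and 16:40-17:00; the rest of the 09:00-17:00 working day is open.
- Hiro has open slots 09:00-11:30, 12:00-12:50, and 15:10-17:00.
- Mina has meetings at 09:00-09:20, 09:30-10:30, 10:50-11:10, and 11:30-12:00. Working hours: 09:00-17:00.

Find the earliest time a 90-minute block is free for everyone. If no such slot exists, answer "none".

none

Callum free within 09:00–17:00: 09:10–10:40, 11:10–11:20, 15:00–16:10.
Brynn free within 09:00–17:00: 10:20–10:50, 13:20–16:40.
Mina free within 09:00–17:00: 09:20–09:30, 10:30–10:50, 11:10–11:30, 12:00–17:00.
Callum ∩ Brynn: 10:20–10:40, 15:00–16:10.
Callum ∩ Brynn ∩ Hiro: 10:20–10:40, 15:10–16:10.
Callum ∩ Brynn ∩ Hiro ∩ Mina: 10:30–10:40, 15:10–16:10.
Windows ≥ 90 min: (none).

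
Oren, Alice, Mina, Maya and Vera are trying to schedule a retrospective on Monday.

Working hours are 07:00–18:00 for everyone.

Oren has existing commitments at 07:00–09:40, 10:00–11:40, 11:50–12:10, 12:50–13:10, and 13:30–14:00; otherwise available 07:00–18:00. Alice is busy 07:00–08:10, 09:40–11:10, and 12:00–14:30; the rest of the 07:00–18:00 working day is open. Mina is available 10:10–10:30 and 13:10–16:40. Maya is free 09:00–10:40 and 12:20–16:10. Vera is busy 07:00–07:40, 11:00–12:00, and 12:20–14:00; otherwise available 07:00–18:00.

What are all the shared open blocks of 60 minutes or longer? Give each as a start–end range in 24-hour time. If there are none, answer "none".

14:30–16:10

Oren free within 07:00–18:00: 09:40–10:00, 11:40–11:50, 12:10–12:50, 13:10–13:30, 14:00–18:00.
Alice free within 07:00–18:00: 08:10–09:40, 11:10–12:00, 14:30–18:00.
Vera free within 07:00–18:00: 07:40–11:00, 12:00–12:20, 14:00–18:00.
Oren ∩ Alice: 11:40–11:50, 14:30–18:00.
Oren ∩ Alice ∩ Mina: 14:30–16:40.
Oren ∩ Alice ∩ Mina ∩ Maya: 14:30–16:10.
Oren ∩ Alice ∩ Mina ∩ Maya ∩ Vera: 14:30–16:10.
Windows ≥ 60 min: 14:30–16:10.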